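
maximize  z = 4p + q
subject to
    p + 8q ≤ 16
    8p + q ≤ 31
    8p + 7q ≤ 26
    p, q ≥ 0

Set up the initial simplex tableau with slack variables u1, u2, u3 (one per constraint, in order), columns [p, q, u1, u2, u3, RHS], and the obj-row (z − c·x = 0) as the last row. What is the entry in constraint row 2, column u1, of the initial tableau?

Slack u1 belongs to constraint 1; its column is the unit vector e_1, so the entry in row 2 is 0.

0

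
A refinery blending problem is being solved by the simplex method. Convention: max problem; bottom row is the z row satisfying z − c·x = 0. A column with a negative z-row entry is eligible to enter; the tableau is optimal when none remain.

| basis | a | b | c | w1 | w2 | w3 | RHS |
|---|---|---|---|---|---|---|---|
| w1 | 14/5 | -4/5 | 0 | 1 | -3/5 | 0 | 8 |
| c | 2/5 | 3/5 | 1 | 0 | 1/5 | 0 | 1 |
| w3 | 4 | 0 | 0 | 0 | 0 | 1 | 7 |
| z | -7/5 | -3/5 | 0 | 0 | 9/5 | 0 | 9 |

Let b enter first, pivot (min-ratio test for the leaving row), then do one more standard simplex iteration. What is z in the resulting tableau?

Ratio test on column b — row 1: entry -4/5 ≤ 0; row 2: 1/(3/5) = 5/3; row 3: entry 0 ≤ 0. Minimum is 5/3 at row 2 (c leaves); pivot element 3/5.
Pivot on row 2; the z-row RHS becomes 9 − (-3/5)·(5/3) = 10.
Next entering variable (most negative z-row entry -1): a.
Ratio test on column a — row 1: (28/3)/(10/3) = 14/5; row 2: (5/3)/(2/3) = 5/2; row 3: 7/4 = 7/4. Minimum is 7/4 at row 3 (w3 leaves); pivot element 4.
After the second pivot the z-row RHS is 10 − (-1)·(7/4) = 47/4.

47/4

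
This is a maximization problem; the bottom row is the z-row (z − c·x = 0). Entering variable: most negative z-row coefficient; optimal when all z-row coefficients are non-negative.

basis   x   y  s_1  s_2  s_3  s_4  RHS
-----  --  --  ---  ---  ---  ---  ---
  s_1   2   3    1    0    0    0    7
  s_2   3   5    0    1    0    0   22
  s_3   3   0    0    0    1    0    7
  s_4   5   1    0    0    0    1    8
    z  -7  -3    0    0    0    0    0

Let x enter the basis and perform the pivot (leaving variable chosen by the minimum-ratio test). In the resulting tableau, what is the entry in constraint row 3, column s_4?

-3/5

Ratio test on column x — row 1: 7/2 = 7/2; row 2: 22/3 = 22/3; row 3: 7/3 = 7/3; row 4: 8/5 = 8/5. Minimum is 8/5 at row 4 (s_4 leaves); pivot element 5.
Divide row 4 by 5; eliminate column x from the other rows.
Row 3 update in column s_4: 0 − 3·(1/5) = -3/5.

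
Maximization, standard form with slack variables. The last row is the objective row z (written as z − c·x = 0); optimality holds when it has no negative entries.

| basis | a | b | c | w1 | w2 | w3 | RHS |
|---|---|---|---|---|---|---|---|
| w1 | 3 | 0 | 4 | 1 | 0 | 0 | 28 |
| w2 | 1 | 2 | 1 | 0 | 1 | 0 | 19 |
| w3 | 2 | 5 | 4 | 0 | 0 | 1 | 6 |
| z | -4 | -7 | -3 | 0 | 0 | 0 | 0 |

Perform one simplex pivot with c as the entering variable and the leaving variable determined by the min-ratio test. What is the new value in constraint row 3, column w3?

Ratio test on column c — row 1: 28/4 = 7; row 2: 19/1 = 19; row 3: 6/4 = 3/2. Minimum is 3/2 at row 3 (w3 leaves); pivot element 4.
Divide row 3 by 4; eliminate column c from the other rows.
In the new row 3, the w3 entry is the old entry divided by the pivot: 1/4 = 1/4.

1/4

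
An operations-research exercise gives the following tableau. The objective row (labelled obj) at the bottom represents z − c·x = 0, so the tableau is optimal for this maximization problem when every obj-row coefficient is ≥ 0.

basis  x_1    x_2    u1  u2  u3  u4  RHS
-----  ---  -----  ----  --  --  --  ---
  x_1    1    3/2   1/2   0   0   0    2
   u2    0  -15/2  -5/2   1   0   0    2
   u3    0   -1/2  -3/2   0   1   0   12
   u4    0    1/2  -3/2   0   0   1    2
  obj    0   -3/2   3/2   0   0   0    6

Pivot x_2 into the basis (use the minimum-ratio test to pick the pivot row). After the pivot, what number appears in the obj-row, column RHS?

8

Ratio test on column x_2 — row 1: 2/(3/2) = 4/3; row 2: entry -15/2 ≤ 0; row 3: entry -1/2 ≤ 0; row 4: 2/(1/2) = 4. Minimum is 4/3 at row 1 (x_1 leaves); pivot element 3/2.
Divide row 1 by 3/2; eliminate column x_2 from the other rows.
obj-row update in column RHS: 6 − (-3/2)·(4/3) = 8.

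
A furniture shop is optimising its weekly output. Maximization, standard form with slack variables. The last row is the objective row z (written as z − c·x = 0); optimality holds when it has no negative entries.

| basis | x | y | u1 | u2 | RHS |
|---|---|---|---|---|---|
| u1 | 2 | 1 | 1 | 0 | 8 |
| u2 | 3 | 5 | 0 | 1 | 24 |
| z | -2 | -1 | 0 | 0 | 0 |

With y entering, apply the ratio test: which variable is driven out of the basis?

u2

Column y entries and ratios — u1: 8/1 = 8; u2: 24/5 = 24/5.
Smallest ratio is 24/5 in the row of u2, so u2 leaves.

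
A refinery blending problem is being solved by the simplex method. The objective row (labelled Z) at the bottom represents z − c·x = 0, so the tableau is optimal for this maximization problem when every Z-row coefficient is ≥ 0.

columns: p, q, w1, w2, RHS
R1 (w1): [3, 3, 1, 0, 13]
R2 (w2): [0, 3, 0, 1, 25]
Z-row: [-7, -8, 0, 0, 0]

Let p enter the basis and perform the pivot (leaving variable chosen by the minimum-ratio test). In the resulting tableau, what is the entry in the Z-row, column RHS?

91/3

Ratio test on column p — row 1: 13/3 = 13/3; row 2: entry 0 ≤ 0. Minimum is 13/3 at row 1 (w1 leaves); pivot element 3.
Divide row 1 by 3; eliminate column p from the other rows.
Z-row update in column RHS: 0 − (-7)·(13/3) = 91/3.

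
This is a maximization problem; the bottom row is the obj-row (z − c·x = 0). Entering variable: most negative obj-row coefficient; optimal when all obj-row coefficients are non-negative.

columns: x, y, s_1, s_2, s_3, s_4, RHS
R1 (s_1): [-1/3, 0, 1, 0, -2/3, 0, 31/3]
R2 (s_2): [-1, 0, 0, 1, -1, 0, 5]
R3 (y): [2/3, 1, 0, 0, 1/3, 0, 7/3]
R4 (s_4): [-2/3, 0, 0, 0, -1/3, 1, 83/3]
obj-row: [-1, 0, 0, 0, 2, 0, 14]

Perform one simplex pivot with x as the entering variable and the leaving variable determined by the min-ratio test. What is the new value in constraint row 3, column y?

Ratio test on column x — row 1: entry -1/3 ≤ 0; row 2: entry -1 ≤ 0; row 3: (7/3)/(2/3) = 7/2; row 4: entry -2/3 ≤ 0. Minimum is 7/2 at row 3 (y leaves); pivot element 2/3.
Divide row 3 by 2/3; eliminate column x from the other rows.
In the new row 3, the y entry is the old entry divided by the pivot: 1/(2/3) = 3/2.

3/2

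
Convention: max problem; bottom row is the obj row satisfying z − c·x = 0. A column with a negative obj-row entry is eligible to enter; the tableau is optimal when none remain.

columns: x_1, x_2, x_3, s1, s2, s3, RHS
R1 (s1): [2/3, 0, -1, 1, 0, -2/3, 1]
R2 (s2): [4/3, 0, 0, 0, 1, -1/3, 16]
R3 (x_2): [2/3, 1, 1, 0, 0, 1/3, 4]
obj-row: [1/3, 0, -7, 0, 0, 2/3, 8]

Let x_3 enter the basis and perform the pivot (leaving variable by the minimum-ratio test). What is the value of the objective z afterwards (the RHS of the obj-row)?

36

Ratio test on column x_3 — row 1: entry -1 ≤ 0; row 2: entry 0 ≤ 0; row 3: 4/1 = 4. Minimum is 4 at row 3 (x_2 leaves); pivot element 1.
Pivot on row 3; the obj-row RHS becomes 8 − (-7)·4 = 36.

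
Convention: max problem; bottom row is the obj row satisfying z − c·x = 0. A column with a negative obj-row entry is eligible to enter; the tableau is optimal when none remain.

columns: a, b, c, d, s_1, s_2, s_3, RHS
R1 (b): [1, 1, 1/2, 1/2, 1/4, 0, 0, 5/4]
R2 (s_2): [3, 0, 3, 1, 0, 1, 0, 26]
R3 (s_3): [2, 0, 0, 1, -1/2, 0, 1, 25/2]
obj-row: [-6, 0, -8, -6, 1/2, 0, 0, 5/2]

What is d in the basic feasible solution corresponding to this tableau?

d is not in the basis, so in the current basic feasible solution d = 0.

0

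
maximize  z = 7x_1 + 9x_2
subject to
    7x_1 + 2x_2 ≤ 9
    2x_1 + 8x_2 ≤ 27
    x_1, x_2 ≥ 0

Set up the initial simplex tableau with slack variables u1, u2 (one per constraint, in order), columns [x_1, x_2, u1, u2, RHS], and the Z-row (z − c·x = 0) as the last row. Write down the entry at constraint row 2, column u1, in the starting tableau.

0

Slack u1 belongs to constraint 1; its column is the unit vector e_1, so the entry in row 2 is 0.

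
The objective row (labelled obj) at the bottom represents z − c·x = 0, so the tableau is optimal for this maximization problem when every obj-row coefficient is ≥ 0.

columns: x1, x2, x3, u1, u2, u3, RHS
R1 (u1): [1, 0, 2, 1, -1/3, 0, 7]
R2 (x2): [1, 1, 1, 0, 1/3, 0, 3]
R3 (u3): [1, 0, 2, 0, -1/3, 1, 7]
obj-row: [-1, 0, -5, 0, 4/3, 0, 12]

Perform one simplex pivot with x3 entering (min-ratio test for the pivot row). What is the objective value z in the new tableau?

27

Ratio test on column x3 — row 1: 7/2 = 7/2; row 2: 3/1 = 3; row 3: 7/2 = 7/2. Minimum is 3 at row 2 (x2 leaves); pivot element 1.
Pivot on row 2; the obj-row RHS becomes 12 − (-5)·3 = 27.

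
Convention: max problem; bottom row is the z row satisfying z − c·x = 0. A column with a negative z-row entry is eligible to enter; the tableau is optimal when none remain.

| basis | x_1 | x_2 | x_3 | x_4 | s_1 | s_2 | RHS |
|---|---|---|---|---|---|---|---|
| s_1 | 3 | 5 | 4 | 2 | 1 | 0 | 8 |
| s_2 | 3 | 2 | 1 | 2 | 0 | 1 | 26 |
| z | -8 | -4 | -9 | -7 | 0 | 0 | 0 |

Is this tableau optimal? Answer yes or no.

The z-row has a negative entry -9 in column x_3, so it is not optimal.

no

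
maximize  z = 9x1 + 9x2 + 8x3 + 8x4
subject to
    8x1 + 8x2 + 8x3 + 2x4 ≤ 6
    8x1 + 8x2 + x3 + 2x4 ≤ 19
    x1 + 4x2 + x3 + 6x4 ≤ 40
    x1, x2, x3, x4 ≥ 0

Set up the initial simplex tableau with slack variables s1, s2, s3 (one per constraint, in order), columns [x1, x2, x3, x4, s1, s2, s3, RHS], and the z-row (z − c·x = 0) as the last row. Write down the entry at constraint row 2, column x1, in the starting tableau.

Constraint 2 has coefficient 8 on x1.

8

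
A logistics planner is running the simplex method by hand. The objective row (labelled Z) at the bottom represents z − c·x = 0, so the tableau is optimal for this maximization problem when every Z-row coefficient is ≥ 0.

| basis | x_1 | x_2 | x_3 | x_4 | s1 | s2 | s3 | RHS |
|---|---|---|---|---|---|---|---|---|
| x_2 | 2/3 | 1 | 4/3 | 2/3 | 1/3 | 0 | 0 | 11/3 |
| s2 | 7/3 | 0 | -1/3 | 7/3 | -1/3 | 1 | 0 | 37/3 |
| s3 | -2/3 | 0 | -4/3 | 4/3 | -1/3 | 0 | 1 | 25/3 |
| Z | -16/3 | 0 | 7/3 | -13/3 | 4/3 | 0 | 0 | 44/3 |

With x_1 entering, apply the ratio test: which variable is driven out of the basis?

Column x_1 entries and ratios — x_2: (11/3)/(2/3) = 11/2; s2: (37/3)/(7/3) = 37/7; s3: -2/3 ≤ 0, skip.
Smallest ratio is 37/7 in the row of s2, so s2 leaves.

s2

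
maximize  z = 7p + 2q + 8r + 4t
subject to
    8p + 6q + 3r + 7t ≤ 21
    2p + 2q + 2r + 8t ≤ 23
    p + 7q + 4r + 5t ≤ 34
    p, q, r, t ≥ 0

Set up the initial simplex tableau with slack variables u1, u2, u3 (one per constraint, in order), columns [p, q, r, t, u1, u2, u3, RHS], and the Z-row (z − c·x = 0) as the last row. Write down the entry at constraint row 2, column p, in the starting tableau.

2

Constraint 2 has coefficient 2 on p.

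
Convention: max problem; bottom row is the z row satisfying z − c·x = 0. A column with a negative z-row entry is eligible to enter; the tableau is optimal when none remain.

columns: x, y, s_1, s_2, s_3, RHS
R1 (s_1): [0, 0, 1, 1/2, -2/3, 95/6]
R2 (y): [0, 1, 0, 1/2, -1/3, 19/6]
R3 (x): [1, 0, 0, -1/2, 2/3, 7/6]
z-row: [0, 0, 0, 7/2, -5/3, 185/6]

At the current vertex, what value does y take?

y is basic (row 2); its value is the RHS of that row, 19/6.

19/6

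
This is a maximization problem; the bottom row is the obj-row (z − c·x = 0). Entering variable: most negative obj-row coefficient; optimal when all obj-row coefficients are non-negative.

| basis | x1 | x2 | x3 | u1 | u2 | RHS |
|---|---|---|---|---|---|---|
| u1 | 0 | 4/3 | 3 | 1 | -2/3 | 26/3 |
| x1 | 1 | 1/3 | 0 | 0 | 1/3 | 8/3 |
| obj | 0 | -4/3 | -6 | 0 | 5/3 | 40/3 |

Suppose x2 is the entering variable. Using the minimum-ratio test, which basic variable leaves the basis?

u1

Column x2 entries and ratios — u1: (26/3)/(4/3) = 13/2; x1: (8/3)/(1/3) = 8.
Smallest ratio is 13/2 in the row of u1, so u1 leaves.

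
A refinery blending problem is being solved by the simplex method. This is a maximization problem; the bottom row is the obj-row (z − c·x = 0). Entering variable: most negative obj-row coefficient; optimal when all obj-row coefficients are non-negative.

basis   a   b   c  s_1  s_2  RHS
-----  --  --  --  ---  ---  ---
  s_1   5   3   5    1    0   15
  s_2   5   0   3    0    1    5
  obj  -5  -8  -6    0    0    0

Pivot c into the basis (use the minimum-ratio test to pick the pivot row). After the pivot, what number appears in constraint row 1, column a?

Ratio test on column c — row 1: 15/5 = 3; row 2: 5/3 = 5/3. Minimum is 5/3 at row 2 (s_2 leaves); pivot element 3.
Divide row 2 by 3; eliminate column c from the other rows.
Row 1 update in column a: 5 − 5·(5/3) = -10/3.

-10/3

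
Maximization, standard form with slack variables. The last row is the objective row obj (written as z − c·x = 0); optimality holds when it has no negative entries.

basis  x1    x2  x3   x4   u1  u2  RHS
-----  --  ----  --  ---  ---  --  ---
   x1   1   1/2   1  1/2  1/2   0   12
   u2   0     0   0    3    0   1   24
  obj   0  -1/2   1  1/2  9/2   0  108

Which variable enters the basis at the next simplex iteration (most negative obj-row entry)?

x2

Negative obj-row entries: x2: -1/2.
The most negative is -1/2 in column x2, so x2 enters.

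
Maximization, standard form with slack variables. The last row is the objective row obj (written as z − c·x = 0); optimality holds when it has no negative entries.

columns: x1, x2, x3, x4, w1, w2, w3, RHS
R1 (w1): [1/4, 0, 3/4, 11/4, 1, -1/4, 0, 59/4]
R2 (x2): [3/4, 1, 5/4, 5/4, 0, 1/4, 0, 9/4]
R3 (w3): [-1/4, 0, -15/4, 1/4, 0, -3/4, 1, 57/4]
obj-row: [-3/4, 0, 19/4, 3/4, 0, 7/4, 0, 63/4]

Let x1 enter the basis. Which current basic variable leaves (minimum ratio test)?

x2

Column x1 entries and ratios — w1: (59/4)/(1/4) = 59; x2: (9/4)/(3/4) = 3; w3: -1/4 ≤ 0, skip.
Smallest ratio is 3 in the row of x2, so x2 leaves.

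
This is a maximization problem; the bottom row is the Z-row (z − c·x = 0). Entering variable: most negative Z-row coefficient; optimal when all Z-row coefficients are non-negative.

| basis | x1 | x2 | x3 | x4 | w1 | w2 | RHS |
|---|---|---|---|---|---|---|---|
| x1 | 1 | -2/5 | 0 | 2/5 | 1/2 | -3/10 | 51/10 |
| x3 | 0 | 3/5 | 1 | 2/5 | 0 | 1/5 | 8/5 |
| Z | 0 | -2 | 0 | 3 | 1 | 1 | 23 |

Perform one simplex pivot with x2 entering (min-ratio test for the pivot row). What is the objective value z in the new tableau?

Ratio test on column x2 — row 1: entry -2/5 ≤ 0; row 2: (8/5)/(3/5) = 8/3. Minimum is 8/3 at row 2 (x3 leaves); pivot element 3/5.
Pivot on row 2; the Z-row RHS becomes 23 − (-2)·(8/3) = 85/3.

85/3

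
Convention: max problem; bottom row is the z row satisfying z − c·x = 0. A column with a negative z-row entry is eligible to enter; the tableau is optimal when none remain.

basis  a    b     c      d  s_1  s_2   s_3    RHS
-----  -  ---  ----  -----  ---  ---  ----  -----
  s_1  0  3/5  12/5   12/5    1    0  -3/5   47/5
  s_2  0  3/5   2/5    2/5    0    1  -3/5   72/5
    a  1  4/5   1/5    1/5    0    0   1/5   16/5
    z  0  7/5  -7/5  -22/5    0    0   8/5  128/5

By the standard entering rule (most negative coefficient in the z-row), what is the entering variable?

Negative z-row entries: c: -7/5, d: -22/5.
The most negative is -22/5 in column d, so d enters.

d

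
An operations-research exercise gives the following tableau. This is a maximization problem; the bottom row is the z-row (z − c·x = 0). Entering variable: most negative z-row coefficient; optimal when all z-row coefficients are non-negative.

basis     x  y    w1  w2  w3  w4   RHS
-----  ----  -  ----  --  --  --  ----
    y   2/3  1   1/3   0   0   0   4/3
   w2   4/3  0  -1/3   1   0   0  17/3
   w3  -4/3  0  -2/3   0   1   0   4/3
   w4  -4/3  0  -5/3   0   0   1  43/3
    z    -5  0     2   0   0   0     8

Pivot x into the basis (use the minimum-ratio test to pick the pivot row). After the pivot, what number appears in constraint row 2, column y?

Ratio test on column x — row 1: (4/3)/(2/3) = 2; row 2: (17/3)/(4/3) = 17/4; row 3: entry -4/3 ≤ 0; row 4: entry -4/3 ≤ 0. Minimum is 2 at row 1 (y leaves); pivot element 2/3.
Divide row 1 by 2/3; eliminate column x from the other rows.
Row 2 update in column y: 0 − (4/3)·(3/2) = -2.

-2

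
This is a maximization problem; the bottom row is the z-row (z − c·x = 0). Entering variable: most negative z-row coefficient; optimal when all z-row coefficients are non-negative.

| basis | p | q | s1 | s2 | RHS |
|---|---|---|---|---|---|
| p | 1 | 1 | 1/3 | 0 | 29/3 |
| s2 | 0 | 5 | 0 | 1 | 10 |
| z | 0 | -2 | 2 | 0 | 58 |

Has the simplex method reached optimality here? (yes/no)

The z-row has a negative entry -2 in column q, so it is not optimal.

no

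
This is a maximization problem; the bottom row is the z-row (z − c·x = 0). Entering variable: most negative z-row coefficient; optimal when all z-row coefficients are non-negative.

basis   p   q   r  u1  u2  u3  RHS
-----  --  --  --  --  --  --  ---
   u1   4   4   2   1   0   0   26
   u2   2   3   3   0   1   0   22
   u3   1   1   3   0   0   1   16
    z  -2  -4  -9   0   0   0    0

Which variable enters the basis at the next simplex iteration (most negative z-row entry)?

Negative z-row entries: p: -2, q: -4, r: -9.
The most negative is -9 in column r, so r enters.

r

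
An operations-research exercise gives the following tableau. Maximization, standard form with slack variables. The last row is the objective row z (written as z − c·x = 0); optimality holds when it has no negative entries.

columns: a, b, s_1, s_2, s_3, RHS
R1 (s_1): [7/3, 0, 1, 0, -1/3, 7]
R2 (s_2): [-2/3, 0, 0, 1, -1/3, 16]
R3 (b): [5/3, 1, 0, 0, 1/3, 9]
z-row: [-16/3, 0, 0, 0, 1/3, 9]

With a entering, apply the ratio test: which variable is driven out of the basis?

s_1

Column a entries and ratios — s_1: 7/(7/3) = 3; s_2: -2/3 ≤ 0, skip; b: 9/(5/3) = 27/5.
Smallest ratio is 3 in the row of s_1, so s_1 leaves.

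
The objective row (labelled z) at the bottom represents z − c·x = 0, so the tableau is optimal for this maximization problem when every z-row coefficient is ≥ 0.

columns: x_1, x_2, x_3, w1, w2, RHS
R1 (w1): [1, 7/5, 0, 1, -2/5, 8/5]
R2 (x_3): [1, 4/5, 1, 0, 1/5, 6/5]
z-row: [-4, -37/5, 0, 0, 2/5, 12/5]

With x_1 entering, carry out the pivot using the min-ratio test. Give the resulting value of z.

36/5

Ratio test on column x_1 — row 1: (8/5)/1 = 8/5; row 2: (6/5)/1 = 6/5. Minimum is 6/5 at row 2 (x_3 leaves); pivot element 1.
Pivot on row 2; the z-row RHS becomes 12/5 − (-4)·(6/5) = 36/5.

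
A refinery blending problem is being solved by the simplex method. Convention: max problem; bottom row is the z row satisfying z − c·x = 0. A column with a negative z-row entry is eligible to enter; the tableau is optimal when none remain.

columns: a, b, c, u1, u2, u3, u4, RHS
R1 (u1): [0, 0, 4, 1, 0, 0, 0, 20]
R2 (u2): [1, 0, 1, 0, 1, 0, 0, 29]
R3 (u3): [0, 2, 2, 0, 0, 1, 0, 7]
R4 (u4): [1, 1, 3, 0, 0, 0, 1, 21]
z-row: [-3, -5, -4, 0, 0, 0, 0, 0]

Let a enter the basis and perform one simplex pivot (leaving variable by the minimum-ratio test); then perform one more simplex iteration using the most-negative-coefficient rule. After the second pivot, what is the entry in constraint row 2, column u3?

1/2

Ratio test on column a — row 1: entry 0 ≤ 0; row 2: 29/1 = 29; row 3: entry 0 ≤ 0; row 4: 21/1 = 21. Minimum is 21 at row 4 (u4 leaves); pivot element 1.
Divide row 4 by 1; eliminate column a from the other rows.
Second iteration: most negative z-row entry is -2 in column b, so b enters.
Ratio test on column b — row 1: entry 0 ≤ 0; row 2: entry -1 ≤ 0; row 3: 7/2 = 7/2; row 4: 21/1 = 21. Minimum is 7/2 at row 3 (u3 leaves); pivot element 2.
Divide row 3 by 2; eliminate column b from the other rows.
After both pivots, the entry at constraint row 2, column u3 is 1/2.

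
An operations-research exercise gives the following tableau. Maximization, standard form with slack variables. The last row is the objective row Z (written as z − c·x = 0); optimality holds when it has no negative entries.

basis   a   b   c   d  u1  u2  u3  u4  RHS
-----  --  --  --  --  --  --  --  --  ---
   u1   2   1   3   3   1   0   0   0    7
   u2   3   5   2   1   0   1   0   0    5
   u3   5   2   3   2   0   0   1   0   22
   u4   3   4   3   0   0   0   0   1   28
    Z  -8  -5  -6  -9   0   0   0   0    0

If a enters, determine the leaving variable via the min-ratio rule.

Column a entries and ratios — u1: 7/2 = 7/2; u2: 5/3 = 5/3; u3: 22/5 = 22/5; u4: 28/3 = 28/3.
Smallest ratio is 5/3 in the row of u2, so u2 leaves.

u2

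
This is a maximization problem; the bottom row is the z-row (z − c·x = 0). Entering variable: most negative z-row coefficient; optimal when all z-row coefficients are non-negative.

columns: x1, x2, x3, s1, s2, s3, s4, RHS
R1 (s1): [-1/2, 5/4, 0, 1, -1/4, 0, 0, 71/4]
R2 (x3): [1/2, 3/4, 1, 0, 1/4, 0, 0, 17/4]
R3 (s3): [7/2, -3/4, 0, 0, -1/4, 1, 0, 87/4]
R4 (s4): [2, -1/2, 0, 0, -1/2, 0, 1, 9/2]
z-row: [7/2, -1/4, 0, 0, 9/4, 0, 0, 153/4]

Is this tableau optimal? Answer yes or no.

no

The z-row has a negative entry -1/4 in column x2, so it is not optimal.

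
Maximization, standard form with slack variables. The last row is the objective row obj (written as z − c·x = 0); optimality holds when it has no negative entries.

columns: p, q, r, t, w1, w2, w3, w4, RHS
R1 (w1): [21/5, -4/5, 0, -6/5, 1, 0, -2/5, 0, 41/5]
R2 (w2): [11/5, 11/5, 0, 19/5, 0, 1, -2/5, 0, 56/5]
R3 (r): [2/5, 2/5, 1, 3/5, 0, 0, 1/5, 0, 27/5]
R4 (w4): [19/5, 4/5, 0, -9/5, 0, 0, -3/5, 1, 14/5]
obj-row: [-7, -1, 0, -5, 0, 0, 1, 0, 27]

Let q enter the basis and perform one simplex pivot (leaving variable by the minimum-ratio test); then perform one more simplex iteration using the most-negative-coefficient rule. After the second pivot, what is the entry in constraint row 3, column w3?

Ratio test on column q — row 1: entry -4/5 ≤ 0; row 2: (56/5)/(11/5) = 56/11; row 3: (27/5)/(2/5) = 27/2; row 4: (14/5)/(4/5) = 7/2. Minimum is 7/2 at row 4 (w4 leaves); pivot element 4/5.
Divide row 4 by 4/5; eliminate column q from the other rows.
Second iteration: most negative obj-row entry is -29/4 in column t, so t enters.
Ratio test on column t — row 1: entry -3 ≤ 0; row 2: (7/2)/(35/4) = 2/5; row 3: 4/(3/2) = 8/3; row 4: entry -9/4 ≤ 0. Minimum is 2/5 at row 2 (w2 leaves); pivot element 35/4.
Divide row 2 by 35/4; eliminate column t from the other rows.
After both pivots, the entry at constraint row 3, column w3 is 2/7.

2/7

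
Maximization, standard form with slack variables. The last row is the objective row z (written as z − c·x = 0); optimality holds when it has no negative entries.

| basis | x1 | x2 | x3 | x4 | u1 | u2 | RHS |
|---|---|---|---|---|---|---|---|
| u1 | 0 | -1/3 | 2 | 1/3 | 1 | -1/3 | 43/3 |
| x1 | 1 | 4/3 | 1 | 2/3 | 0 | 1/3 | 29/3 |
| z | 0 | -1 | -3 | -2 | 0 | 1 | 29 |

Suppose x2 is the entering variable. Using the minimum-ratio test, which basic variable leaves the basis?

x1

Column x2 entries and ratios — u1: -1/3 ≤ 0, skip; x1: (29/3)/(4/3) = 29/4.
Smallest ratio is 29/4 in the row of x1, so x1 leaves.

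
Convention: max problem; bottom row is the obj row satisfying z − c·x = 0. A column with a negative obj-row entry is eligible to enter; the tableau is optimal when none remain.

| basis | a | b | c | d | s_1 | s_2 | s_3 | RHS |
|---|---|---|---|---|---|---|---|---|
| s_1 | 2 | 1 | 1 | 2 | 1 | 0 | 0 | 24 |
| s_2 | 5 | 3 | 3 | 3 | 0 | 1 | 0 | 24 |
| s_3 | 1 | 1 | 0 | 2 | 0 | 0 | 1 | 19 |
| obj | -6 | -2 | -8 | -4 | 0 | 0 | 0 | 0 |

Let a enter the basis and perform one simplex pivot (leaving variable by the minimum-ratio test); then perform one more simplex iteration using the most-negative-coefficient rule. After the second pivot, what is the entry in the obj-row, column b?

6

Ratio test on column a — row 1: 24/2 = 12; row 2: 24/5 = 24/5; row 3: 19/1 = 19. Minimum is 24/5 at row 2 (s_2 leaves); pivot element 5.
Divide row 2 by 5; eliminate column a from the other rows.
Second iteration: most negative obj-row entry is -22/5 in column c, so c enters.
Ratio test on column c — row 1: entry -1/5 ≤ 0; row 2: (24/5)/(3/5) = 8; row 3: entry -3/5 ≤ 0. Minimum is 8 at row 2 (a leaves); pivot element 3/5.
Divide row 2 by 3/5; eliminate column c from the other rows.
After both pivots, the entry at the obj-row, column b is 6.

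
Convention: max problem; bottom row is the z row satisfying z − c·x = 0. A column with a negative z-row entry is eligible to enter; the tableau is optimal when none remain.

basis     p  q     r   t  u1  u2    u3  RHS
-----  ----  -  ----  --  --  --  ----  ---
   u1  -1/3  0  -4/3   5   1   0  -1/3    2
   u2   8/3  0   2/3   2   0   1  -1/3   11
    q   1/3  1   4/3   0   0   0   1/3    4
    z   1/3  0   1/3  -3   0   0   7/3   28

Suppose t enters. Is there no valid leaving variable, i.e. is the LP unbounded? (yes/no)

no

Column t has positive entries in row(s) 1, 2, so the ratio test bounds it — not unbounded.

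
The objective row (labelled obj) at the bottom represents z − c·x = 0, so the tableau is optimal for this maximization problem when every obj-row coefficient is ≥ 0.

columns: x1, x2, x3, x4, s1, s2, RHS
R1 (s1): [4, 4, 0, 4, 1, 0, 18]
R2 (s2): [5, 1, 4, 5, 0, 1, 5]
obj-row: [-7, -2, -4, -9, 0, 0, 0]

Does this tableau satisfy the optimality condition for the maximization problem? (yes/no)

The obj-row has a negative entry -9 in column x4, so it is not optimal.

no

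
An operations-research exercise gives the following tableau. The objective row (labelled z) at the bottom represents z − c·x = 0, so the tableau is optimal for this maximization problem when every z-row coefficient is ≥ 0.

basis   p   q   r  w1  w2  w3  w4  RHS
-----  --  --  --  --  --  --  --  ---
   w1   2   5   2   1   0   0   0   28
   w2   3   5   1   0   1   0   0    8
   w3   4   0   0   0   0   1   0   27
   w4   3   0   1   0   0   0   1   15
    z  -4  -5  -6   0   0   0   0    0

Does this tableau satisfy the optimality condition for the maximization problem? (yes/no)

no

The z-row has a negative entry -6 in column r, so it is not optimal.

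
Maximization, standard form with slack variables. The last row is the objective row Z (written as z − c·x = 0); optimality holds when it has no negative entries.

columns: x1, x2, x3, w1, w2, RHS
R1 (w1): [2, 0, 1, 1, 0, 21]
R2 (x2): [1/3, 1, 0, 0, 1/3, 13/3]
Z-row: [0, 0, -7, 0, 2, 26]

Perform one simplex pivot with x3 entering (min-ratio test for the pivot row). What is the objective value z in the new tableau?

173

Ratio test on column x3 — row 1: 21/1 = 21; row 2: entry 0 ≤ 0. Minimum is 21 at row 1 (w1 leaves); pivot element 1.
Pivot on row 1; the Z-row RHS becomes 26 − (-7)·21 = 173.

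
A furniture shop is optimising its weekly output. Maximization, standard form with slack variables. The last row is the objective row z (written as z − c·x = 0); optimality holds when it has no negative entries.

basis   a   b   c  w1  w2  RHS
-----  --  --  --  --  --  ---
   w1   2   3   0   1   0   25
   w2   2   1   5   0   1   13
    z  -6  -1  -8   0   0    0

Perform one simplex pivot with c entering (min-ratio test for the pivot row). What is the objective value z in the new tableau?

Ratio test on column c — row 1: entry 0 ≤ 0; row 2: 13/5 = 13/5. Minimum is 13/5 at row 2 (w2 leaves); pivot element 5.
Pivot on row 2; the z-row RHS becomes 0 − (-8)·(13/5) = 104/5.

104/5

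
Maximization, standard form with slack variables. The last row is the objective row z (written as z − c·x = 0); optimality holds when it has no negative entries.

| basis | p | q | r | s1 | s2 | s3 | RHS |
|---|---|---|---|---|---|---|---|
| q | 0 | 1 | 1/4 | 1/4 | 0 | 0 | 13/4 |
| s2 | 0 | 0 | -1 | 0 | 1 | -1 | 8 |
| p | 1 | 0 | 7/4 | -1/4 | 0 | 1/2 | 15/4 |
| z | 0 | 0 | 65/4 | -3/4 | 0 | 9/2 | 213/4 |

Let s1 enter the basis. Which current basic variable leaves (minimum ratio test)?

Column s1 entries and ratios — q: (13/4)/(1/4) = 13; s2: 0 ≤ 0, skip; p: -1/4 ≤ 0, skip.
Smallest ratio is 13 in the row of q, so q leaves.

q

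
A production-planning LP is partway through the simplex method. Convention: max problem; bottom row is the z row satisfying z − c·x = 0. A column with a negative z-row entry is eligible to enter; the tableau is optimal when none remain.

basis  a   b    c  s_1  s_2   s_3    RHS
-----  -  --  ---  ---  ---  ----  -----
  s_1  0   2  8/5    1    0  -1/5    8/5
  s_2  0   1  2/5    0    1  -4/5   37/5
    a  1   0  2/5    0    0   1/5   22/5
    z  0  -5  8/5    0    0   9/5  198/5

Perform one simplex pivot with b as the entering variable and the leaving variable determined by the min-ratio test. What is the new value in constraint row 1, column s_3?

-1/10

Ratio test on column b — row 1: (8/5)/2 = 4/5; row 2: (37/5)/1 = 37/5; row 3: entry 0 ≤ 0. Minimum is 4/5 at row 1 (s_1 leaves); pivot element 2.
Divide row 1 by 2; eliminate column b from the other rows.
In the new row 1, the s_3 entry is the old entry divided by the pivot: (-1/5)/2 = -1/10.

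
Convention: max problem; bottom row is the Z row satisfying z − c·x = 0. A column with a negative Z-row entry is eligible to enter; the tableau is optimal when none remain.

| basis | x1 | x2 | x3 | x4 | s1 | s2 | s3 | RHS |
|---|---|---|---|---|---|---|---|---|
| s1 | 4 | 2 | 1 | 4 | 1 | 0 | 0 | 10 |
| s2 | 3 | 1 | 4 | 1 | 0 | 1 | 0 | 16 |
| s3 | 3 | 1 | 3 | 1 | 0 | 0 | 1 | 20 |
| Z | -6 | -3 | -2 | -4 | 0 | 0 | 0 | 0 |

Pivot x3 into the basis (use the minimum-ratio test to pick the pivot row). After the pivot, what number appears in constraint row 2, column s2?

Ratio test on column x3 — row 1: 10/1 = 10; row 2: 16/4 = 4; row 3: 20/3 = 20/3. Minimum is 4 at row 2 (s2 leaves); pivot element 4.
Divide row 2 by 4; eliminate column x3 from the other rows.
In the new row 2, the s2 entry is the old entry divided by the pivot: 1/4 = 1/4.

1/4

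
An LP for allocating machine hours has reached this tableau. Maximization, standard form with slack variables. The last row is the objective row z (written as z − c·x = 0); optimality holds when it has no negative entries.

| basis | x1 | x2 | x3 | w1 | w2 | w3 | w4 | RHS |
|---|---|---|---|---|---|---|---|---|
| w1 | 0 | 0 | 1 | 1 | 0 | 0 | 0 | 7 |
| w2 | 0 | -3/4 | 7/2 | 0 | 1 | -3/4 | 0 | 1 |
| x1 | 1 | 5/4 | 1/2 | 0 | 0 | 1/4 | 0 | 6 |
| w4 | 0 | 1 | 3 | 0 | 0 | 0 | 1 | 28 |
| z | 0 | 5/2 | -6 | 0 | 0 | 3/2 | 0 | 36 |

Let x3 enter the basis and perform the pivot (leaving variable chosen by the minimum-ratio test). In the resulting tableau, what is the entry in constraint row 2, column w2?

2/7

Ratio test on column x3 — row 1: 7/1 = 7; row 2: 1/(7/2) = 2/7; row 3: 6/(1/2) = 12; row 4: 28/3 = 28/3. Minimum is 2/7 at row 2 (w2 leaves); pivot element 7/2.
Divide row 2 by 7/2; eliminate column x3 from the other rows.
In the new row 2, the w2 entry is the old entry divided by the pivot: 1/(7/2) = 2/7.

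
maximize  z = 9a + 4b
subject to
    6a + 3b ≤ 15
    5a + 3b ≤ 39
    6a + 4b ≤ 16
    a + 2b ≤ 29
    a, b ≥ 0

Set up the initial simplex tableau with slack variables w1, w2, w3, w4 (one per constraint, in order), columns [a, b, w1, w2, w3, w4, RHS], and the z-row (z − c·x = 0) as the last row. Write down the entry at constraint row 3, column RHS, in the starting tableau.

16

The RHS of constraint 3 is b_3 = 16.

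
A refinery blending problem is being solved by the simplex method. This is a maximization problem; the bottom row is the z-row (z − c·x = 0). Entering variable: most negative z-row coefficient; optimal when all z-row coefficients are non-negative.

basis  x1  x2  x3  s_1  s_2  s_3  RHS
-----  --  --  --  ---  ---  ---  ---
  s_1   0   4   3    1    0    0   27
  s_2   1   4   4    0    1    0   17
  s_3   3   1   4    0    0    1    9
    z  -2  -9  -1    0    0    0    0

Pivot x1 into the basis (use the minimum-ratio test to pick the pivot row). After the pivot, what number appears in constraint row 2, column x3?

Ratio test on column x1 — row 1: entry 0 ≤ 0; row 2: 17/1 = 17; row 3: 9/3 = 3. Minimum is 3 at row 3 (s_3 leaves); pivot element 3.
Divide row 3 by 3; eliminate column x1 from the other rows.
Row 2 update in column x3: 4 − 1·(4/3) = 8/3.

8/3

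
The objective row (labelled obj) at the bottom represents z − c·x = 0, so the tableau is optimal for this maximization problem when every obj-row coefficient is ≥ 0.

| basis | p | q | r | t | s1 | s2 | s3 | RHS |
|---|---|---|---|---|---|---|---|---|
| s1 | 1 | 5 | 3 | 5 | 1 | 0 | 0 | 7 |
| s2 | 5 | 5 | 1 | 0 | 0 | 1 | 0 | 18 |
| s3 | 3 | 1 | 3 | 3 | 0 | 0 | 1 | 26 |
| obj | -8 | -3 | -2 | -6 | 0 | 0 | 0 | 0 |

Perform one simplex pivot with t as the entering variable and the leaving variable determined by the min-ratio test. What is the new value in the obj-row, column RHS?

42/5

Ratio test on column t — row 1: 7/5 = 7/5; row 2: entry 0 ≤ 0; row 3: 26/3 = 26/3. Minimum is 7/5 at row 1 (s1 leaves); pivot element 5.
Divide row 1 by 5; eliminate column t from the other rows.
obj-row update in column RHS: 0 − (-6)·(7/5) = 42/5.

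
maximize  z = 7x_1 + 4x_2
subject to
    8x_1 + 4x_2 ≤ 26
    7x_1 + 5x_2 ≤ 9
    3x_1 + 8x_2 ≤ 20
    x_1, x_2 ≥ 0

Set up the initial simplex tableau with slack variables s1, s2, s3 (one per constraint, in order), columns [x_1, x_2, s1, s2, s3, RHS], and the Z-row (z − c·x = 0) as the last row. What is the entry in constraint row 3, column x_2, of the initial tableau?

Constraint 3 has coefficient 8 on x_2.

8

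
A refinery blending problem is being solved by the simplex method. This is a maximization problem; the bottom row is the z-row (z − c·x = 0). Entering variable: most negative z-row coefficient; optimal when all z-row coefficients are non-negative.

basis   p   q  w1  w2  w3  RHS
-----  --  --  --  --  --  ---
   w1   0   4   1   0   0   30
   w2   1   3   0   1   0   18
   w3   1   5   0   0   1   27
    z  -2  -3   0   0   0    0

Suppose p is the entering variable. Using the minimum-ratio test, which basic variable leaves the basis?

Column p entries and ratios — w1: 0 ≤ 0, skip; w2: 18/1 = 18; w3: 27/1 = 27.
Smallest ratio is 18 in the row of w2, so w2 leaves.

w2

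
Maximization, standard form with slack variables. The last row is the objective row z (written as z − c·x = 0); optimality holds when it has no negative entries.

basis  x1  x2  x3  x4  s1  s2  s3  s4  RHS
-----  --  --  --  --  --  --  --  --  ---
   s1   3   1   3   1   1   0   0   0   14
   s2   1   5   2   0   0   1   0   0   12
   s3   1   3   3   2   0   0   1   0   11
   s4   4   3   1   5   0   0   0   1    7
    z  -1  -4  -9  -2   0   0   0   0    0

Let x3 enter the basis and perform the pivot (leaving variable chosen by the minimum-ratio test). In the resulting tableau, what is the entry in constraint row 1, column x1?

2

Ratio test on column x3 — row 1: 14/3 = 14/3; row 2: 12/2 = 6; row 3: 11/3 = 11/3; row 4: 7/1 = 7. Minimum is 11/3 at row 3 (s3 leaves); pivot element 3.
Divide row 3 by 3; eliminate column x3 from the other rows.
Row 1 update in column x1: 3 − 3·(1/3) = 2.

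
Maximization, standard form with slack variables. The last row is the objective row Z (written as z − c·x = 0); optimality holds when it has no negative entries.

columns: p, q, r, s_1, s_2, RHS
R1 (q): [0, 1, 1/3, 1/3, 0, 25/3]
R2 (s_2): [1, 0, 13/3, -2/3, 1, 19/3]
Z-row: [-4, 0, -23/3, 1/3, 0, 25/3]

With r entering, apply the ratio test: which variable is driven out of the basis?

Column r entries and ratios — q: (25/3)/(1/3) = 25; s_2: (19/3)/(13/3) = 19/13.
Smallest ratio is 19/13 in the row of s_2, so s_2 leaves.

s_2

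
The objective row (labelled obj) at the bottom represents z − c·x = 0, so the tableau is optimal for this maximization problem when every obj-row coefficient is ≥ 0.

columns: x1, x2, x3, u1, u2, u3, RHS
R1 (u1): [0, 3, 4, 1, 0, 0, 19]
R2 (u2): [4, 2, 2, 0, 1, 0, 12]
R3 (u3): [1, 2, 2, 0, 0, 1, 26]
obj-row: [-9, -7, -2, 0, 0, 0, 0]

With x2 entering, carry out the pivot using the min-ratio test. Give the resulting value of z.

42

Ratio test on column x2 — row 1: 19/3 = 19/3; row 2: 12/2 = 6; row 3: 26/2 = 13. Minimum is 6 at row 2 (u2 leaves); pivot element 2.
Pivot on row 2; the obj-row RHS becomes 0 − (-7)·6 = 42.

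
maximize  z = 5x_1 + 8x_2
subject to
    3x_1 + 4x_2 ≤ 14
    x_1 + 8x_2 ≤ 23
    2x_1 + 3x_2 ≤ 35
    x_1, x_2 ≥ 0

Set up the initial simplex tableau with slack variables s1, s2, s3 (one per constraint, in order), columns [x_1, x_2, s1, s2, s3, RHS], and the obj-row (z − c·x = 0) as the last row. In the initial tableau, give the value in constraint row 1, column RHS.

14

The RHS of constraint 1 is b_1 = 14.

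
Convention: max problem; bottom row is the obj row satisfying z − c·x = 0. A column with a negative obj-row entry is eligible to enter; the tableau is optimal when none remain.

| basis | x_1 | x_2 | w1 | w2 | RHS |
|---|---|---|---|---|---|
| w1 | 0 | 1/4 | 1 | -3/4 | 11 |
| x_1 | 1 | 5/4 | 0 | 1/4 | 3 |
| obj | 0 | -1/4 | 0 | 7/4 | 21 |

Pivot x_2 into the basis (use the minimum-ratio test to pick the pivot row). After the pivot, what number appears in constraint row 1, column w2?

-4/5

Ratio test on column x_2 — row 1: 11/(1/4) = 44; row 2: 3/(5/4) = 12/5. Minimum is 12/5 at row 2 (x_1 leaves); pivot element 5/4.
Divide row 2 by 5/4; eliminate column x_2 from the other rows.
Row 1 update in column w2: -3/4 − (1/4)·(1/5) = -4/5.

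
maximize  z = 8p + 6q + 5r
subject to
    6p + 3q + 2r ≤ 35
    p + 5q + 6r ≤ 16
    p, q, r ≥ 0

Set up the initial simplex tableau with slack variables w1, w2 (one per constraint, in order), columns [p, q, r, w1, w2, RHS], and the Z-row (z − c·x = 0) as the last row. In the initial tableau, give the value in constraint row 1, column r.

Constraint 1 has coefficient 2 on r.

2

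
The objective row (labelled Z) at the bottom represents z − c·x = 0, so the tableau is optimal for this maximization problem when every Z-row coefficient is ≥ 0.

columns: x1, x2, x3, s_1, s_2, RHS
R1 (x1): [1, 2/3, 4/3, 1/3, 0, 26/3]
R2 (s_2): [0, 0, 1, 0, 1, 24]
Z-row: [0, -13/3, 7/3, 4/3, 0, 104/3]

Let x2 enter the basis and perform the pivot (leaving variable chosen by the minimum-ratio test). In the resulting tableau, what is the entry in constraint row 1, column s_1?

Ratio test on column x2 — row 1: (26/3)/(2/3) = 13; row 2: entry 0 ≤ 0. Minimum is 13 at row 1 (x1 leaves); pivot element 2/3.
Divide row 1 by 2/3; eliminate column x2 from the other rows.
In the new row 1, the s_1 entry is the old entry divided by the pivot: (1/3)/(2/3) = 1/2.

1/2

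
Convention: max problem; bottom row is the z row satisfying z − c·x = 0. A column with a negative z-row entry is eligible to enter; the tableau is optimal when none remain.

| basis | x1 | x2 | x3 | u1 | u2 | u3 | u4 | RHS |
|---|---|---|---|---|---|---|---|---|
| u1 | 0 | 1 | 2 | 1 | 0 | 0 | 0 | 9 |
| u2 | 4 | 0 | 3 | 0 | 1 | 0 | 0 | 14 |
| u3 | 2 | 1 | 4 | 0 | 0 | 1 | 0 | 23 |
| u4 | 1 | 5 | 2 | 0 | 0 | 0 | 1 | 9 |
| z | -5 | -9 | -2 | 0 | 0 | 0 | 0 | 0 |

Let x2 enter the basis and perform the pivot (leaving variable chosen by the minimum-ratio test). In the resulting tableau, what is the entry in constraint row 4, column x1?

1/5

Ratio test on column x2 — row 1: 9/1 = 9; row 2: entry 0 ≤ 0; row 3: 23/1 = 23; row 4: 9/5 = 9/5. Minimum is 9/5 at row 4 (u4 leaves); pivot element 5.
Divide row 4 by 5; eliminate column x2 from the other rows.
In the new row 4, the x1 entry is the old entry divided by the pivot: 1/5 = 1/5.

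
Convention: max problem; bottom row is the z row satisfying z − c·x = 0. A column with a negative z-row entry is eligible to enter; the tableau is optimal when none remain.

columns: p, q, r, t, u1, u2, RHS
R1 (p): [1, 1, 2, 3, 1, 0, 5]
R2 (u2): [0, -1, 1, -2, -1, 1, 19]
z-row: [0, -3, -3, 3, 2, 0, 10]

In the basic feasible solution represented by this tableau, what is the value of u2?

u2 is basic (row 2); its value is the RHS of that row, 19.

19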